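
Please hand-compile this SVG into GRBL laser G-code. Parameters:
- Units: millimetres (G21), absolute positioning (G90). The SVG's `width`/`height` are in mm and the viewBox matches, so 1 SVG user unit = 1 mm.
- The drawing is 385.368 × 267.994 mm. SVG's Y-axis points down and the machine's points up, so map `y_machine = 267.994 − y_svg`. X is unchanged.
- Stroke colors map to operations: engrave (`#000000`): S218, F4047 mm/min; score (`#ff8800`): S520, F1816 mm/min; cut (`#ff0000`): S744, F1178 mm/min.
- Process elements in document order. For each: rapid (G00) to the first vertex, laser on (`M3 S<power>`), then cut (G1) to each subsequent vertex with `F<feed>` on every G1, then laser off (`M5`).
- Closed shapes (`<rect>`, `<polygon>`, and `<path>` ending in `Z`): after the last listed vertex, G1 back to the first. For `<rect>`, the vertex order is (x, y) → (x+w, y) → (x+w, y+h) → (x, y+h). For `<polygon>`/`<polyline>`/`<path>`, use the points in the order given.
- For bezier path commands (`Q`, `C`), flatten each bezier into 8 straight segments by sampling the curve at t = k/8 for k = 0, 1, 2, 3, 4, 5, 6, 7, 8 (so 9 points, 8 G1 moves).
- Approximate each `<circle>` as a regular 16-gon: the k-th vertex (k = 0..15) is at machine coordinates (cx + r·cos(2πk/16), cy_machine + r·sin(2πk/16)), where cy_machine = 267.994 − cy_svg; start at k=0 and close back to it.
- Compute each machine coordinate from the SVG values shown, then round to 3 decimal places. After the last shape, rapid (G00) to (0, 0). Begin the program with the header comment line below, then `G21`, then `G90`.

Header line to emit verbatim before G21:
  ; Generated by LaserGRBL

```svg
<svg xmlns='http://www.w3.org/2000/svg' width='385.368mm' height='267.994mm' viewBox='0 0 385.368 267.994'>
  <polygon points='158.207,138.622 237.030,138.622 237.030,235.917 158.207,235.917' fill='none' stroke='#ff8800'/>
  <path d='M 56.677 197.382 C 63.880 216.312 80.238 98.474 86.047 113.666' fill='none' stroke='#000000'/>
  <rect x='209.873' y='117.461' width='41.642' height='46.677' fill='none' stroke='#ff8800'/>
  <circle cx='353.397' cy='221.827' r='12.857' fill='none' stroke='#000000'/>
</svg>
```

; Generated by LaserGRBL
G21
G90
G00 X158.207 Y129.372
M3 S520
G1 X237.030 Y129.372 F1816
G1 X237.030 Y32.077 F1816
G1 X158.207 Y32.077 F1816
G1 X158.207 Y129.372 F1816
M5
G00 X56.677 Y70.612
M3 S218
G1 X59.769 Y69.397 F4047
G1 X63.488 Y77.843 F4047
G1 X67.604 Y92.787 F4047
G1 X71.885 Y111.068 F4047
G1 X76.101 Y129.525 F4047
G1 X80.020 Y144.994 F4047
G1 X83.413 Y154.316 F4047
G1 X86.047 Y154.328 F4047
M5
G00 X209.873 Y150.533
M3 S520
G1 X251.515 Y150.533 F1816
G1 X251.515 Y103.856 F1816
G1 X209.873 Y103.856 F1816
G1 X209.873 Y150.533 F1816
M5
G00 X366.254 Y46.167
M3 S218
G1 X365.275 Y51.087 F4047
G1 X362.488 Y55.258 F4047
G1 X358.317 Y58.045 F4047
G1 X353.397 Y59.024 F4047
G1 X348.477 Y58.045 F4047
G1 X344.306 Y55.258 F4047
G1 X341.519 Y51.087 F4047
G1 X340.540 Y46.167 F4047
G1 X341.519 Y41.247 F4047
G1 X344.306 Y37.076 F4047
G1 X348.477 Y34.289 F4047
G1 X353.397 Y33.310 F4047
G1 X358.317 Y34.289 F4047
G1 X362.488 Y37.076 F4047
G1 X365.275 Y41.247 F4047
G1 X366.254 Y46.167 F4047
M5
G00 X0.000 Y0.000

Since the viewBox matches the mm dimensions, user units are millimetres directly. The only transform is the Y-flip y_m = 267.994 − y_svg.

Shape 1 is a rectangle drawn with `<polygon>`. Its stroke #ff8800 means score at S520, F1816. After flipping Y the toolpath is (158.207,129.372) → (237.030,129.372) → (237.030,32.077) → (158.207,32.077) → (158.207,129.372), returning to the start.

Shape 2 is a cubic bezier drawn with `<path>`. Its stroke #000000 means engrave at S218, F4047. After flipping Y the toolpath is (56.677,70.612) → (59.769,69.397) → (63.488,77.843) → (67.604,92.787) → (71.885,111.068) → (76.101,129.525) → (80.020,144.994) → (83.413,154.316) → (86.047,154.328).

Shape 3 is a rectangle drawn with `<rect>`. Its stroke #ff8800 means score at S520, F1816. After flipping Y the toolpath is (209.873,150.533) → (251.515,150.533) → (251.515,103.856) → (209.873,103.856) → (209.873,150.533), returning to the start.

Shape 4 is a circle drawn with `<circle>`. Its stroke #000000 means engrave at S218, F4047. After flipping Y the toolpath is (366.254,46.167) → (365.275,51.087) → (362.488,55.258) → (358.317,58.045) → (353.397,59.024) → (348.477,58.045) → (344.306,55.258) → (341.519,51.087) → (340.540,46.167) → (341.519,41.247) → (344.306,37.076) → (348.477,34.289) → (353.397,33.310) → (358.317,34.289) → (362.488,37.076) → (365.275,41.247) → (366.254,46.167), returning to the start.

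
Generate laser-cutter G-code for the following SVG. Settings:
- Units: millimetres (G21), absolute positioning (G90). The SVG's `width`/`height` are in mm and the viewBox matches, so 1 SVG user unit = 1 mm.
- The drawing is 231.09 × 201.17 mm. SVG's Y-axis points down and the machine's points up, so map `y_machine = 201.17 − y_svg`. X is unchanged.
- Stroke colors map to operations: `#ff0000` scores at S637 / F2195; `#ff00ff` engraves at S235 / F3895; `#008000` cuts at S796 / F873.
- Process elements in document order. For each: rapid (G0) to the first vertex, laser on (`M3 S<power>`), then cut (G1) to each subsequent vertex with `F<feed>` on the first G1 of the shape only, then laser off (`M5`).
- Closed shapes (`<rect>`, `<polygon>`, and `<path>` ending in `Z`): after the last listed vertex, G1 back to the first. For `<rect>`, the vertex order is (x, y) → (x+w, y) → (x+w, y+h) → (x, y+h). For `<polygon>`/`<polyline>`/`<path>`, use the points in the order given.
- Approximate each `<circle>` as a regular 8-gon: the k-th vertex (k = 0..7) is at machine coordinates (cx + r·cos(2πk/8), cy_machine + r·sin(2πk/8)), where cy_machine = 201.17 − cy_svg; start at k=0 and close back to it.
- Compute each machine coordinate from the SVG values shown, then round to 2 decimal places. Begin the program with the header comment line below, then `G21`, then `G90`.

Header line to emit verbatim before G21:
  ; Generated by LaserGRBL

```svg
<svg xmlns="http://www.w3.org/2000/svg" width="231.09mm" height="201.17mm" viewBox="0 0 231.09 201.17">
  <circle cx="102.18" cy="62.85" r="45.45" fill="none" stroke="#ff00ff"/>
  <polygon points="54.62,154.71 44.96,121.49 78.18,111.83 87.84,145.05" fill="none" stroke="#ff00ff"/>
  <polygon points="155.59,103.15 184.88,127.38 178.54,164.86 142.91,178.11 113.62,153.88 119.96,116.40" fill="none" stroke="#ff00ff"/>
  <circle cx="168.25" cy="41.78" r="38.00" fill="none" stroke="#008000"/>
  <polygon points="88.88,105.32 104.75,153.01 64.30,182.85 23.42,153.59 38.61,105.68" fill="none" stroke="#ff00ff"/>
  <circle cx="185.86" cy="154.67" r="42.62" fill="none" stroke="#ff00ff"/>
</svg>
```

1 u = 1 mm; y_m = 201.17 − y.

[1] `<circle>` circle, #ff00ff→engrave S235 F3895: (147.63,138.32) → (134.32,170.46) → (102.18,183.77) → (70.04,170.46) → (56.73,138.32) → (70.04,106.18) → (102.18,92.87) → (134.32,106.18) → (147.63,138.32) (closed)

[2] `<polygon>` regular polygon, #ff00ff→engrave S235 F3895: (54.62,46.46) → (44.96,79.68) → (78.18,89.34) → (87.84,56.12) → (54.62,46.46) (closed)

[3] `<polygon>` regular polygon, #ff00ff→engrave S235 F3895: (155.59,98.02) → (184.88,73.79) → (178.54,36.31) → (142.91,23.06) → (113.62,47.29) → (119.96,84.77) → (155.59,98.02) (closed)

[4] `<circle>` circle, #008000→cut S796 F873: (206.25,159.39) → (195.12,186.26) → (168.25,197.39) → (141.38,186.26) → (130.25,159.39) → (141.38,132.52) → (168.25,121.39) → (195.12,132.52) → (206.25,159.39) (closed)

[5] `<polygon>` regular polygon, #ff00ff→engrave S235 F3895: (88.88,95.85) → (104.75,48.16) → (64.30,18.32) → (23.42,47.58) → (38.61,95.49) → (88.88,95.85) (closed)

[6] `<circle>` circle, #ff00ff→engrave S235 F3895: (228.48,46.50) → (216.00,76.64) → (185.86,89.12) → (155.72,76.64) → (143.24,46.50) → (155.72,16.36) → (185.86,3.88) → (216.00,16.36) → (228.48,46.50) (closed)

; Generated by LaserGRBL
G21
G90
G0 X147.63 Y138.32
M3 S235
G1 X134.32 Y170.46 F3895
G1 X102.18 Y183.77
G1 X70.04 Y170.46
G1 X56.73 Y138.32
G1 X70.04 Y106.18
G1 X102.18 Y92.87
G1 X134.32 Y106.18
G1 X147.63 Y138.32
M5
G0 X54.62 Y46.46
M3 S235
G1 X44.96 Y79.68 F3895
G1 X78.18 Y89.34
G1 X87.84 Y56.12
G1 X54.62 Y46.46
M5
G0 X155.59 Y98.02
M3 S235
G1 X184.88 Y73.79 F3895
G1 X178.54 Y36.31
G1 X142.91 Y23.06
G1 X113.62 Y47.29
G1 X119.96 Y84.77
G1 X155.59 Y98.02
M5
G0 X206.25 Y159.39
M3 S796
G1 X195.12 Y186.26 F873
G1 X168.25 Y197.39
G1 X141.38 Y186.26
G1 X130.25 Y159.39
G1 X141.38 Y132.52
G1 X168.25 Y121.39
G1 X195.12 Y132.52
G1 X206.25 Y159.39
M5
G0 X88.88 Y95.85
M3 S235
G1 X104.75 Y48.16 F3895
G1 X64.30 Y18.32
G1 X23.42 Y47.58
G1 X38.61 Y95.49
G1 X88.88 Y95.85
M5
G0 X228.48 Y46.50
M3 S235
G1 X216.00 Y76.64 F3895
G1 X185.86 Y89.12
G1 X155.72 Y76.64
G1 X143.24 Y46.50
G1 X155.72 Y16.36
G1 X185.86 Y3.88
G1 X216.00 Y16.36
G1 X228.48 Y46.50
M5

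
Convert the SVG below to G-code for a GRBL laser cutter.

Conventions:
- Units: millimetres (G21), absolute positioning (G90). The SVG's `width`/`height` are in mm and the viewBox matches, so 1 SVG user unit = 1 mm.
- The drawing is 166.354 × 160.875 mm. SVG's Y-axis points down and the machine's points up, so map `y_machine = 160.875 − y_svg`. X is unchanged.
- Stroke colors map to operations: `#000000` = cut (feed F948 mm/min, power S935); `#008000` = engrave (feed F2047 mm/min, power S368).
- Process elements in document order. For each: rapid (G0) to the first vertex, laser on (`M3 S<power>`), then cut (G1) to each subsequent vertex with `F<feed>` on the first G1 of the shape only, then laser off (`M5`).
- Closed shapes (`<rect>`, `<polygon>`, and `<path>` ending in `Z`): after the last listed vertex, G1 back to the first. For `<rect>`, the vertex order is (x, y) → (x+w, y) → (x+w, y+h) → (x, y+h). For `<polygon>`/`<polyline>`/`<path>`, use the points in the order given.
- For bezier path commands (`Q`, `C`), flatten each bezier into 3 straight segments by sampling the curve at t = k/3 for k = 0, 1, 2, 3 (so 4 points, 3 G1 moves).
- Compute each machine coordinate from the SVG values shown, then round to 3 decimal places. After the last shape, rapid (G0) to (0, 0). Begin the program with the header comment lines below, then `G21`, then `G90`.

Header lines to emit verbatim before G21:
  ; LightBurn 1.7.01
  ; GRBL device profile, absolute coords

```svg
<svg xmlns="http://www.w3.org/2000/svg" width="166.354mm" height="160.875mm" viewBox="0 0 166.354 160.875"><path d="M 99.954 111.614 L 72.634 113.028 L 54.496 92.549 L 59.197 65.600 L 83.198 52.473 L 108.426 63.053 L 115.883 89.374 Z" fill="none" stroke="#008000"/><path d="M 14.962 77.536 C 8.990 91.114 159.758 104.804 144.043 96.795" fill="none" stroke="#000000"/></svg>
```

; LightBurn 1.7.01
; GRBL device profile, absolute coords
G21
G90
G0 X99.954 Y49.261
M3 S368
G1 X72.634 Y47.847 F2047
G1 X54.496 Y68.326
G1 X59.197 Y95.275
G1 X83.198 Y108.402
G1 X108.426 Y97.822
G1 X115.883 Y71.501
G1 X99.954 Y49.261
M5
G0 X14.962 Y83.339
M3 S935
G1 X49.265 Y70.531 F948
G1 X116.235 Y62.496
G1 X144.043 Y64.080
M5
G0 X0.000 Y0.000

1 u = 1 mm; y_m = 160.875 − y.

[1] `<path>` regular polygon, #008000→engrave S368 F2047: (99.954,49.261) → (72.634,47.847) → (54.496,68.326) → (59.197,95.275) → (83.198,108.402) → (108.426,97.822) → (115.883,71.501) → (99.954,49.261) (closed)

[2] `<path>` cubic bezier, #000000→cut S935 F948: (14.962,83.339) → (49.265,70.531) → (116.235,62.496) → (144.043,64.080)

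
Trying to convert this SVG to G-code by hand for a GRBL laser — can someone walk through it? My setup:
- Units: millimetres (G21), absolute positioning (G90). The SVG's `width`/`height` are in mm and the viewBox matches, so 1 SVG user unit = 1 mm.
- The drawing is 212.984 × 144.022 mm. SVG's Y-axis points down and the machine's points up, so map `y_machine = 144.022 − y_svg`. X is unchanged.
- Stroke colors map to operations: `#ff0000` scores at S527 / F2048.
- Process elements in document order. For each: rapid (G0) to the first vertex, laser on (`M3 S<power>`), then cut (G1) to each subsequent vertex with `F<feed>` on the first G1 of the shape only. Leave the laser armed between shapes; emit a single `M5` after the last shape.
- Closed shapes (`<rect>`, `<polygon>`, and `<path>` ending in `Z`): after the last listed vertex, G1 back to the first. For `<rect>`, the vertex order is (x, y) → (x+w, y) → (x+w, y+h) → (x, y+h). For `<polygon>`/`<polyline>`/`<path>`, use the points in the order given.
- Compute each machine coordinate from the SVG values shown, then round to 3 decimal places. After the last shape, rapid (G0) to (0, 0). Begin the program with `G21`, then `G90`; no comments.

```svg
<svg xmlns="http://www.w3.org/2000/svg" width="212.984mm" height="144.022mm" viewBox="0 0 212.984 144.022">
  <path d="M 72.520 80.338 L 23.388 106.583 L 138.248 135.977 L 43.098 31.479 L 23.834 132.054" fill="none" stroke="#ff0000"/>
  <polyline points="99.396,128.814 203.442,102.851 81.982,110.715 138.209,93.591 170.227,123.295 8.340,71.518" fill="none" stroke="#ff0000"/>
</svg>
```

G21
G90
G0 X72.520 Y63.684
M3 S527
G1 X23.388 Y37.439 F2048
G1 X138.248 Y8.045
G1 X43.098 Y112.543
G1 X23.834 Y11.968
G0 X99.396 Y15.208
M3 S527
G1 X203.442 Y41.171 F2048
G1 X81.982 Y33.307
G1 X138.209 Y50.431
G1 X170.227 Y20.727
G1 X8.340 Y72.504
M5
G0 X0.000 Y0.000

Since the viewBox matches the mm dimensions, user units are millimetres directly. The only transform is the Y-flip y_m = 144.022 − y_svg.

Shape 1 is a open polyline drawn with `<path>`. Its stroke #ff0000 means score at S527, F2048. After flipping Y the toolpath is (72.520,63.684) → (23.388,37.439) → (138.248,8.045) → (43.098,112.543) → (23.834,11.968).

Shape 2 is a open polyline drawn with `<polyline>`. Its stroke #ff0000 means score at S527, F2048. After flipping Y the toolpath is (99.396,15.208) → (203.442,41.171) → (81.982,33.307) → (138.209,50.431) → (170.227,20.727) → (8.340,72.504).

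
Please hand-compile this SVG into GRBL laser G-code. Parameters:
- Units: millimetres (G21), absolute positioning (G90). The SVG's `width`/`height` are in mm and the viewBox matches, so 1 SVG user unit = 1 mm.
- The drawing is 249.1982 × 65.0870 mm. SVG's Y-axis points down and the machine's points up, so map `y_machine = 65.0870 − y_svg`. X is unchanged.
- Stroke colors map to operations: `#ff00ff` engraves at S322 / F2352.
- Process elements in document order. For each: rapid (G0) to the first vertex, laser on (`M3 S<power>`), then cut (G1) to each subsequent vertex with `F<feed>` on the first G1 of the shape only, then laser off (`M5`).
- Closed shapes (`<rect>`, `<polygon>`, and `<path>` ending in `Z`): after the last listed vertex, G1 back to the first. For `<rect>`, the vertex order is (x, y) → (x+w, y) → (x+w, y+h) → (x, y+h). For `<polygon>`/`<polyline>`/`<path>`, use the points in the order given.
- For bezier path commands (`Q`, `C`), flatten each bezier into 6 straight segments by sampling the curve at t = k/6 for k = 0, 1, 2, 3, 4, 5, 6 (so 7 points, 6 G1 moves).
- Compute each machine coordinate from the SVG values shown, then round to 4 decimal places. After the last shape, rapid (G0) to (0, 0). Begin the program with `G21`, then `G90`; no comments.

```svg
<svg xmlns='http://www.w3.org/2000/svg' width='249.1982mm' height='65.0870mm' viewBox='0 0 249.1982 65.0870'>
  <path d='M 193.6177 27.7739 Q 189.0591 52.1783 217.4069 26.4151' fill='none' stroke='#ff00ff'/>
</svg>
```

Since the viewBox matches the mm dimensions, user units are millimetres directly. The only transform is the Y-flip y_m = 65.0870 − y_svg.

Shape 1 is a quadratic bezier drawn with `<path>`. Its stroke #ff00ff means engrave at S322, F2352. After flipping Y the toolpath is (193.6177,37.3131) → (193.0122,30.5718) → (194.2349,26.6177) → (197.2857,25.4506) → (202.1646,27.0706) → (208.8717,31.4777) → (217.4069,38.6719).

G21
G90
G0 X193.6177 Y37.3131
M3 S322
G1 X193.0122 Y30.5718 F2352
G1 X194.2349 Y26.6177
G1 X197.2857 Y25.4506
G1 X202.1646 Y27.0706
G1 X208.8717 Y31.4777
G1 X217.4069 Y38.6719
M5
G0 X0.0000 Y0.0000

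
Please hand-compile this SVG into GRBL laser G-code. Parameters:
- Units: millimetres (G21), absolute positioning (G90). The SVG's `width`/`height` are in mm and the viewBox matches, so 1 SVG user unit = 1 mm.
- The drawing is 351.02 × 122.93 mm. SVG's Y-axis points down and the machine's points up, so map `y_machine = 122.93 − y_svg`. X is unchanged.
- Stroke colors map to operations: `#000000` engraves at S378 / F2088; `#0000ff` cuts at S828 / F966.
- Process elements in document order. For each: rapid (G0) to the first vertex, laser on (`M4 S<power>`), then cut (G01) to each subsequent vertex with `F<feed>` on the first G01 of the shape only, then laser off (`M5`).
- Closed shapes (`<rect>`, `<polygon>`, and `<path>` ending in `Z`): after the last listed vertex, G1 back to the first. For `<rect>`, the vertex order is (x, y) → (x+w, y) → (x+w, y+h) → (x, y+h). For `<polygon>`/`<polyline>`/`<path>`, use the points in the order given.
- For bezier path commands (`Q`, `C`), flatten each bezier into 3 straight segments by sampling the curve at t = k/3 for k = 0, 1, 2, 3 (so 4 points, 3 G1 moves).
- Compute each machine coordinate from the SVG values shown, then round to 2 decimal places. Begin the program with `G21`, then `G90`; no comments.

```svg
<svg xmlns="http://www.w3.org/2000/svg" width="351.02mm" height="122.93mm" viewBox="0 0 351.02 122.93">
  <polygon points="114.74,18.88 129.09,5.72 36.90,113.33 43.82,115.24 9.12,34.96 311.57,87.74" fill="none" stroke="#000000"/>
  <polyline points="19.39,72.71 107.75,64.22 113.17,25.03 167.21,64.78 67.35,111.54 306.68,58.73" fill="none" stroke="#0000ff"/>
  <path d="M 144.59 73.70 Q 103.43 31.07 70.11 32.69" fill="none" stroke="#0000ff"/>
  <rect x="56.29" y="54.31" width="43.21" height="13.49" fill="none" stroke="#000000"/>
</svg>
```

Since the viewBox matches the mm dimensions, user units are millimetres directly. The only transform is the Y-flip y_m = 122.93 − y_svg.

Shape 1 is a closed polygon drawn with `<polygon>`. Its stroke #000000 means engrave at S378, F2088. After flipping Y the toolpath is (114.74,104.05) → (129.09,117.21) → (36.90,9.60) → (43.82,7.69) → (9.12,87.97) → (311.57,35.19) → (114.74,104.05), returning to the start.

Shape 2 is a open polyline drawn with `<polyline>`. Its stroke #0000ff means cut at S828, F966. After flipping Y the toolpath is (19.39,50.22) → (107.75,58.71) → (113.17,97.90) → (167.21,58.15) → (67.35,11.39) → (306.68,64.20).

Shape 3 is a quadratic bezier drawn with `<path>`. Its stroke #0000ff means cut at S828, F966. After flipping Y the toolpath is (144.59,49.23) → (118.02,72.73) → (93.19,86.40) → (70.11,90.24).

Shape 4 is a rectangle drawn with `<rect>`. Its stroke #000000 means engrave at S378, F2088. After flipping Y the toolpath is (56.29,68.62) → (99.50,68.62) → (99.50,55.13) → (56.29,55.13) → (56.29,68.62), returning to the start.

G21
G90
G0 X114.74 Y104.05
M4 S378
G01 X129.09 Y117.21 F2088
G01 X36.90 Y9.60
G01 X43.82 Y7.69
G01 X9.12 Y87.97
G01 X311.57 Y35.19
G01 X114.74 Y104.05
M5
G0 X19.39 Y50.22
M4 S828
G01 X107.75 Y58.71 F966
G01 X113.17 Y97.90
G01 X167.21 Y58.15
G01 X67.35 Y11.39
G01 X306.68 Y64.20
M5
G0 X144.59 Y49.23
M4 S828
G01 X118.02 Y72.73 F966
G01 X93.19 Y86.40
G01 X70.11 Y90.24
M5
G0 X56.29 Y68.62
M4 S378
G01 X99.50 Y68.62 F2088
G01 X99.50 Y55.13
G01 X56.29 Y55.13
G01 X56.29 Y68.62
M5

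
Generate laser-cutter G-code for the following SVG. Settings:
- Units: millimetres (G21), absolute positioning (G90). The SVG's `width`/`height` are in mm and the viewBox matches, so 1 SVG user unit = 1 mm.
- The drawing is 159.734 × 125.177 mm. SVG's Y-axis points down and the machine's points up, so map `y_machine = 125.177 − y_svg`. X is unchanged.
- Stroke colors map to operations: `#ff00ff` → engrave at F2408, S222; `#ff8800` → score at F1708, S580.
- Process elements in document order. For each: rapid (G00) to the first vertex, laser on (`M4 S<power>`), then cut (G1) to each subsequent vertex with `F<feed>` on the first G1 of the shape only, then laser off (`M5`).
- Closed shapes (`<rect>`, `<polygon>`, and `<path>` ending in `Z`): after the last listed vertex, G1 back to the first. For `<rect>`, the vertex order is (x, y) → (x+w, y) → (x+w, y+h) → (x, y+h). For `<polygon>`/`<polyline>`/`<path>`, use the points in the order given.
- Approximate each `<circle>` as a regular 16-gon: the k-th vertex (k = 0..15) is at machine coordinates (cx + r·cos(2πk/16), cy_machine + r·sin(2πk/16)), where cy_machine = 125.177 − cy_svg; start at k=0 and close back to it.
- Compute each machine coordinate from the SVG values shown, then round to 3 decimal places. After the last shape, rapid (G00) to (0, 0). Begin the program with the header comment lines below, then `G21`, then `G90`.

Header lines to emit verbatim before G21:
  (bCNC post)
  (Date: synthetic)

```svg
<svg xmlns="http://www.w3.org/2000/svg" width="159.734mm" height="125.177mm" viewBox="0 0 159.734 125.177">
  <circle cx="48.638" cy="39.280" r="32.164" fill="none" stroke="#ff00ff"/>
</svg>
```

viewBox `0 0 159.734 125.177` with mm width/height → 1 unit = 1 mm. Flip: y_m = 125.177 − y_svg.

**Shape 1** — `<circle>` circle, stroke `#ff00ff` → engrave (S222, F2408). Machine vertices: (80.802,85.897) → (78.354,98.206) → (71.381,108.640) → (60.947,115.613) → (48.638,118.061) → (36.329,115.613) → (25.895,108.640) → (18.922,98.206) → (16.474,85.897) → (18.922,73.588) → (25.895,63.154) → (36.329,56.181) → (48.638,53.733) → (60.947,56.181) → (71.381,63.154) → (78.354,73.588) → (80.802,85.897). Closed: final G1 returns to the first vertex.

(bCNC post)
(Date: synthetic)
G21
G90
G00 X80.802 Y85.897
M4 S222
G1 X78.354 Y98.206 F2408
G1 X71.381 Y108.640
G1 X60.947 Y115.613
G1 X48.638 Y118.061
G1 X36.329 Y115.613
G1 X25.895 Y108.640
G1 X18.922 Y98.206
G1 X16.474 Y85.897
G1 X18.922 Y73.588
G1 X25.895 Y63.154
G1 X36.329 Y56.181
G1 X48.638 Y53.733
G1 X60.947 Y56.181
G1 X71.381 Y63.154
G1 X78.354 Y73.588
G1 X80.802 Y85.897
M5
G00 X0.000 Y0.000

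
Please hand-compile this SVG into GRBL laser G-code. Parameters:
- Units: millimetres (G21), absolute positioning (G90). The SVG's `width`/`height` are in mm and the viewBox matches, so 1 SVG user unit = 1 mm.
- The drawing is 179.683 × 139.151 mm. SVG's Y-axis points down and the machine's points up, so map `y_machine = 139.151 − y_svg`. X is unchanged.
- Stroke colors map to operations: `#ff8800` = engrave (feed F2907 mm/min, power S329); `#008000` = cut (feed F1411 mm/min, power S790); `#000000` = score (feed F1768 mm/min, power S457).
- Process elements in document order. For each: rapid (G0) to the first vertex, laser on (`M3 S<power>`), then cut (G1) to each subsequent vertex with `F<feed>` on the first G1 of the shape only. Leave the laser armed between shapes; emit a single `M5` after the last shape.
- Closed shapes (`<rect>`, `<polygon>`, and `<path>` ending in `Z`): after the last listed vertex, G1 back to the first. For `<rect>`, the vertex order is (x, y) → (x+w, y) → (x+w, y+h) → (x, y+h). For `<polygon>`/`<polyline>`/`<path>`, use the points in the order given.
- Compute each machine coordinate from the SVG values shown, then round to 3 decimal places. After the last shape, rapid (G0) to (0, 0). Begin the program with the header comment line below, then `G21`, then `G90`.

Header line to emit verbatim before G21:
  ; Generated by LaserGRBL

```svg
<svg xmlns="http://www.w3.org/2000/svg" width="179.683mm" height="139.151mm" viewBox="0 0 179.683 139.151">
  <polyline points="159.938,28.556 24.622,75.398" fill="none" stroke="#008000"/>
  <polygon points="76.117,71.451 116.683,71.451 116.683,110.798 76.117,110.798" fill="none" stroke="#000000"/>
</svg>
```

viewBox `0 0 179.683 139.151` with mm width/height → 1 unit = 1 mm. Flip: y_m = 139.151 − y_svg.

**Shape 1** — `<polyline>` line segment, stroke `#008000` → cut (S790, F1411). Machine vertices: (159.938,110.595) → (24.622,63.753). Open path.

**Shape 2** — `<polygon>` rectangle, stroke `#000000` → score (S457, F1768). Machine vertices: (76.117,67.700) → (116.683,67.700) → (116.683,28.353) → (76.117,28.353) → (76.117,67.700). Closed: final G1 returns to the first vertex.

; Generated by LaserGRBL
G21
G90
G0 X159.938 Y110.595
M3 S790
G1 X24.622 Y63.753 F1411
G0 X76.117 Y67.700
M3 S457
G1 X116.683 Y67.700 F1768
G1 X116.683 Y28.353
G1 X76.117 Y28.353
G1 X76.117 Y67.700
M5
G0 X0.000 Y0.000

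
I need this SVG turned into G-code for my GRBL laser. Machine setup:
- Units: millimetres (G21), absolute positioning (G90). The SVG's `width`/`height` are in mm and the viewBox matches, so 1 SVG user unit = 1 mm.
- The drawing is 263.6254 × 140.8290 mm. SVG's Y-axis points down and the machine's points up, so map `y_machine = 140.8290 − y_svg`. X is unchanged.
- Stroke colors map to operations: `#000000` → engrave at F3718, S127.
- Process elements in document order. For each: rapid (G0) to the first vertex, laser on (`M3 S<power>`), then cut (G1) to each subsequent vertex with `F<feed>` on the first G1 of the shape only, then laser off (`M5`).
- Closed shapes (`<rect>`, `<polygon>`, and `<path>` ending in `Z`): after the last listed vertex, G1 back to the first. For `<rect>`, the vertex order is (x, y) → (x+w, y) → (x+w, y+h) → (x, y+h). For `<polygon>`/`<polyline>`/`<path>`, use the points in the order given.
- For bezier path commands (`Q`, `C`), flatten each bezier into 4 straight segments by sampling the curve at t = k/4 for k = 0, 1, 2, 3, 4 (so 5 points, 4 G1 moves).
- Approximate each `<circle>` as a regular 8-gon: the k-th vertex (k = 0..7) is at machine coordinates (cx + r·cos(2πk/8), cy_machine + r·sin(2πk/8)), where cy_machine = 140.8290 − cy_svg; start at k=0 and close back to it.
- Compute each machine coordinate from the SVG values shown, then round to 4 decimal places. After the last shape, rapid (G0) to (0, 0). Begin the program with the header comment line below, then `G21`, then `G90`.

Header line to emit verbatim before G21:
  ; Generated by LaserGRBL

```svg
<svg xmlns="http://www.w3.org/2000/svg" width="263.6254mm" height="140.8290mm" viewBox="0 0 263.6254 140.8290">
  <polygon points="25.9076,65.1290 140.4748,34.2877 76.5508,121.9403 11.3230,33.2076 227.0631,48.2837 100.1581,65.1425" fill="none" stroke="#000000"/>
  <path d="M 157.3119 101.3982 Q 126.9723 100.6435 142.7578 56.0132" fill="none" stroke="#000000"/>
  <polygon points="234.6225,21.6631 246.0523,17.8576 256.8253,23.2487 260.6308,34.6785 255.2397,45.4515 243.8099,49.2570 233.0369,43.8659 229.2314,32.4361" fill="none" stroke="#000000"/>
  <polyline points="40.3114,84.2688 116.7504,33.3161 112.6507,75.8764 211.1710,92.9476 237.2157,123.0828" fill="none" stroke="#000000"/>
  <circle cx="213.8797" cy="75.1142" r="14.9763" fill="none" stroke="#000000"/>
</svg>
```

; Generated by LaserGRBL
G21
G90
G0 X25.9076 Y75.7000
M3 S127
G1 X140.4748 Y106.5413 F3718
G1 X76.5508 Y18.8887
G1 X11.3230 Y107.6214
G1 X227.0631 Y92.5453
G1 X100.1581 Y75.6865
G1 X25.9076 Y75.7000
M5
G0 X157.3119 Y39.4308
M3 S127
G1 X145.0249 Y42.5504 F3718
G1 X138.5036 Y51.1544
G1 X137.7479 Y65.2429
G1 X142.7578 Y84.8158
M5
G0 X234.6225 Y119.1659
M3 S127
G1 X246.0523 Y122.9714 F3718
G1 X256.8253 Y117.5803
G1 X260.6308 Y106.1505
G1 X255.2397 Y95.3775
G1 X243.8099 Y91.5720
G1 X233.0369 Y96.9631
G1 X229.2314 Y108.3929
G1 X234.6225 Y119.1659
M5
G0 X40.3114 Y56.5602
M3 S127
G1 X116.7504 Y107.5129 F3718
G1 X112.6507 Y64.9526
G1 X211.1710 Y47.8814
G1 X237.2157 Y17.7462
M5
G0 X228.8560 Y65.7148
M3 S127
G1 X224.4695 Y76.3046 F3718
G1 X213.8797 Y80.6911
G1 X203.2899 Y76.3046
G1 X198.9034 Y65.7148
G1 X203.2899 Y55.1250
G1 X213.8797 Y50.7385
G1 X224.4695 Y55.1250
G1 X228.8560 Y65.7148
M5
G0 X0.0000 Y0.0000

Since the viewBox matches the mm dimensions, user units are millimetres directly. The only transform is the Y-flip y_m = 140.8290 − y_svg.

Shape 1 is a closed polygon drawn with `<polygon>`. Its stroke #000000 means engrave at S127, F3718. After flipping Y the toolpath is (25.9076,75.7000) → (140.4748,106.5413) → (76.5508,18.8887) → (11.3230,107.6214) → (227.0631,92.5453) → (100.1581,75.6865) → (25.9076,75.7000), returning to the start.

Shape 2 is a quadratic bezier drawn with `<path>`. Its stroke #000000 means engrave at S127, F3718. After flipping Y the toolpath is (157.3119,39.4308) → (145.0249,42.5504) → (138.5036,51.1544) → (137.7479,65.2429) → (142.7578,84.8158).

Shape 3 is a regular polygon drawn with `<polygon>`. Its stroke #000000 means engrave at S127, F3718. After flipping Y the toolpath is (234.6225,119.1659) → (246.0523,122.9714) → (256.8253,117.5803) → (260.6308,106.1505) → (255.2397,95.3775) → (243.8099,91.5720) → (233.0369,96.9631) → (229.2314,108.3929) → (234.6225,119.1659), returning to the start.

Shape 4 is a open polyline drawn with `<polyline>`. Its stroke #000000 means engrave at S127, F3718. After flipping Y the toolpath is (40.3114,56.5602) → (116.7504,107.5129) → (112.6507,64.9526) → (211.1710,47.8814) → (237.2157,17.7462).

Shape 5 is a circle drawn with `<circle>`. Its stroke #000000 means engrave at S127, F3718. After flipping Y the toolpath is (228.8560,65.7148) → (224.4695,76.3046) → (213.8797,80.6911) → (203.2899,76.3046) → (198.9034,65.7148) → (203.2899,55.1250) → (213.8797,50.7385) → (224.4695,55.1250) → (228.8560,65.7148), returning to the start.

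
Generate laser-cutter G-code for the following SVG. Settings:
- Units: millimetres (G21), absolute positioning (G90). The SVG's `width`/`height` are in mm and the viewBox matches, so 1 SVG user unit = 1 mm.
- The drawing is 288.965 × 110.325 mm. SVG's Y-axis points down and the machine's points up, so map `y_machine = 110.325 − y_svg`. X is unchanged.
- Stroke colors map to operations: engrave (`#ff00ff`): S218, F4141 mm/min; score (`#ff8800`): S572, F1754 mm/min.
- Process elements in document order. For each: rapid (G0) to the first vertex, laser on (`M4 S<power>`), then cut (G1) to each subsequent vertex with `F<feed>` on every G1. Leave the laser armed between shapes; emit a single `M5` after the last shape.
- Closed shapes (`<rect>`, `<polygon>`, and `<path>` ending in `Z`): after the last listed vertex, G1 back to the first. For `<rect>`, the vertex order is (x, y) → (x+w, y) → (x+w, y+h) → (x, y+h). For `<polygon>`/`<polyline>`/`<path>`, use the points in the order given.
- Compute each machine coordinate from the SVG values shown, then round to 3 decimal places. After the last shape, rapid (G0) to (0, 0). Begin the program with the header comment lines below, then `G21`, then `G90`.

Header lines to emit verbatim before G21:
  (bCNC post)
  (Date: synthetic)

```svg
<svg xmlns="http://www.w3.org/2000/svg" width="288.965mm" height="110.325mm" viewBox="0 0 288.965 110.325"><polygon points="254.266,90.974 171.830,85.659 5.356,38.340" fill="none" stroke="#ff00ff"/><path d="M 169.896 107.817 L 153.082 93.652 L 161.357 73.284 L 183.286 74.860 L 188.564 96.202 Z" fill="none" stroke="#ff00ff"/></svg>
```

(bCNC post)
(Date: synthetic)
G21
G90
G0 X254.266 Y19.351
M4 S218
G1 X171.830 Y24.666 F4141
G1 X5.356 Y71.985 F4141
G1 X254.266 Y19.351 F4141
G0 X169.896 Y2.508
M4 S218
G1 X153.082 Y16.673 F4141
G1 X161.357 Y37.041 F4141
G1 X183.286 Y35.465 F4141
G1 X188.564 Y14.123 F4141
G1 X169.896 Y2.508 F4141
M5
G0 X0.000 Y0.000

1 u = 1 mm; y_m = 110.325 − y.

[1] `<polygon>` closed polygon, #ff00ff→engrave S218 F4141: (254.266,19.351) → (171.830,24.666) → (5.356,71.985) → (254.266,19.351) (closed)

[2] `<path>` regular polygon, #ff00ff→engrave S218 F4141: (169.896,2.508) → (153.082,16.673) → (161.357,37.041) → (183.286,35.465) → (188.564,14.123) → (169.896,2.508) (closed)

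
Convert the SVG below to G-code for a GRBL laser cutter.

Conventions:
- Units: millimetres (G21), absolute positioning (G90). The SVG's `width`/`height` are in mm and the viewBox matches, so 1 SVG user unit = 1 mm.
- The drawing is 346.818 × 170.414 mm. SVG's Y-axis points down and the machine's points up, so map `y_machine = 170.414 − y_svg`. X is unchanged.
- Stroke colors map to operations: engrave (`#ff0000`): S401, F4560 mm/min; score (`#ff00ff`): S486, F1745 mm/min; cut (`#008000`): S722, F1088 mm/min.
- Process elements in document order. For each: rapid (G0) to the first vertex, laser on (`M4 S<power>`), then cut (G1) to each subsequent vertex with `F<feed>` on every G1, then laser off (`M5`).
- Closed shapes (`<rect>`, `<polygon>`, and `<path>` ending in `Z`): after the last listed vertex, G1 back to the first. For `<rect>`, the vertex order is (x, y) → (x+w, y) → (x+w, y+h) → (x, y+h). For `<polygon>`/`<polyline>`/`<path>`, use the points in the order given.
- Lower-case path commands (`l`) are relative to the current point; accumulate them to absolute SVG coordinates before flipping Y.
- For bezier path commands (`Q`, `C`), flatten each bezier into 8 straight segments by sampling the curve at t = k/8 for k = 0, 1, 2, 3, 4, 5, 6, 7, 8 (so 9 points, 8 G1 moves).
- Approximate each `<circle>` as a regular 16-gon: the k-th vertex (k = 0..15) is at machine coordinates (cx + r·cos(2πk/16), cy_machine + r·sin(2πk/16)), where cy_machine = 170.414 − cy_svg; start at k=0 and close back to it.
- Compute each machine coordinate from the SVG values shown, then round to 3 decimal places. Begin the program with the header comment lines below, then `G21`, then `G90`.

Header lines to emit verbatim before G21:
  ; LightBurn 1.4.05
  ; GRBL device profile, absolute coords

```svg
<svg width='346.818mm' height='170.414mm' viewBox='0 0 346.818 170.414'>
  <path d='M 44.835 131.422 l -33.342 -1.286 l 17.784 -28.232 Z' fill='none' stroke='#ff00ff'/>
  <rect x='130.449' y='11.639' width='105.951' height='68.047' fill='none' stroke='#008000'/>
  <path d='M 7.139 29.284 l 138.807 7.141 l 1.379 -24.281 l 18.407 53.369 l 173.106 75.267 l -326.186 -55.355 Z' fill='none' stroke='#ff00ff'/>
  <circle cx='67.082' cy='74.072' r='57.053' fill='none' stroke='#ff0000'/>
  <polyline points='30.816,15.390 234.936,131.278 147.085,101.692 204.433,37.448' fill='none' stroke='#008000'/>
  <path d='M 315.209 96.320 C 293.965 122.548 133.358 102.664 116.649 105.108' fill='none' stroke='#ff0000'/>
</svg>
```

Since the viewBox matches the mm dimensions, user units are millimetres directly. The only transform is the Y-flip y_m = 170.414 − y_svg.

Shape 1 is a regular polygon drawn with `<path>`. Its stroke #ff00ff means score at S486, F1745. After flipping Y the toolpath is (44.835,38.992) → (11.493,40.278) → (29.277,68.510) → (44.835,38.992), returning to the start.

Shape 2 is a rectangle drawn with `<rect>`. Its stroke #008000 means cut at S722, F1088. After flipping Y the toolpath is (130.449,158.775) → (236.400,158.775) → (236.400,90.728) → (130.449,90.728) → (130.449,158.775), returning to the start.

Shape 3 is a closed polygon drawn with `<path>`. Its stroke #ff00ff means score at S486, F1745. After flipping Y the toolpath is (7.139,141.130) → (145.946,133.989) → (147.325,158.270) → (165.732,104.901) → (338.838,29.634) → (12.652,84.989) → (7.139,141.130), returning to the start.

Shape 4 is a circle drawn with `<circle>`. Its stroke #ff0000 means engrave at S401, F4560. After flipping Y the toolpath is (124.135,96.342) → (119.792,118.175) → (107.425,136.685) → (88.915,149.052) → (67.082,153.395) → (45.249,149.052) → (26.739,136.685) → (14.372,118.175) → (10.029,96.342) → (14.372,74.509) → (26.739,55.999) → (45.249,43.632) → (67.082,39.289) → (88.915,43.632) → (107.425,55.999) → (119.792,74.509) → (124.135,96.342), returning to the start.

Shape 5 is a open polyline drawn with `<polyline>`. Its stroke #008000 means cut at S722, F1088. After flipping Y the toolpath is (30.816,155.024) → (234.936,39.136) → (147.085,68.722) → (204.433,132.966).

Shape 6 is a cubic bezier drawn with `<path>`. Its stroke #ff0000 means engrave at S401, F4560. After flipping Y the toolpath is (315.209,74.094) → (301.263,66.286) → (277.571,62.000) → (247.453,60.432) → (214.228,60.781) → (181.216,62.245) → (151.736,64.022) → (129.107,65.310) → (116.649,65.306).

; LightBurn 1.4.05
; GRBL device profile, absolute coords
G21
G90
G0 X44.835 Y38.992
M4 S486
G1 X11.493 Y40.278 F1745
G1 X29.277 Y68.510 F1745
G1 X44.835 Y38.992 F1745
M5
G0 X130.449 Y158.775
M4 S722
G1 X236.400 Y158.775 F1088
G1 X236.400 Y90.728 F1088
G1 X130.449 Y90.728 F1088
G1 X130.449 Y158.775 F1088
M5
G0 X7.139 Y141.130
M4 S486
G1 X145.946 Y133.989 F1745
G1 X147.325 Y158.270 F1745
G1 X165.732 Y104.901 F1745
G1 X338.838 Y29.634 F1745
G1 X12.652 Y84.989 F1745
G1 X7.139 Y141.130 F1745
M5
G0 X124.135 Y96.342
M4 S401
G1 X119.792 Y118.175 F4560
G1 X107.425 Y136.685 F4560
G1 X88.915 Y149.052 F4560
G1 X67.082 Y153.395 F4560
G1 X45.249 Y149.052 F4560
G1 X26.739 Y136.685 F4560
G1 X14.372 Y118.175 F4560
G1 X10.029 Y96.342 F4560
G1 X14.372 Y74.509 F4560
G1 X26.739 Y55.999 F4560
G1 X45.249 Y43.632 F4560
G1 X67.082 Y39.289 F4560
G1 X88.915 Y43.632 F4560
G1 X107.425 Y55.999 F4560
G1 X119.792 Y74.509 F4560
G1 X124.135 Y96.342 F4560
M5
G0 X30.816 Y155.024
M4 S722
G1 X234.936 Y39.136 F1088
G1 X147.085 Y68.722 F1088
G1 X204.433 Y132.966 F1088
M5
G0 X315.209 Y74.094
M4 S401
G1 X301.263 Y66.286 F4560
G1 X277.571 Y62.000 F4560
G1 X247.453 Y60.432 F4560
G1 X214.228 Y60.781 F4560
G1 X181.216 Y62.245 F4560
G1 X151.736 Y64.022 F4560
G1 X129.107 Y65.310 F4560
G1 X116.649 Y65.306 F4560
M5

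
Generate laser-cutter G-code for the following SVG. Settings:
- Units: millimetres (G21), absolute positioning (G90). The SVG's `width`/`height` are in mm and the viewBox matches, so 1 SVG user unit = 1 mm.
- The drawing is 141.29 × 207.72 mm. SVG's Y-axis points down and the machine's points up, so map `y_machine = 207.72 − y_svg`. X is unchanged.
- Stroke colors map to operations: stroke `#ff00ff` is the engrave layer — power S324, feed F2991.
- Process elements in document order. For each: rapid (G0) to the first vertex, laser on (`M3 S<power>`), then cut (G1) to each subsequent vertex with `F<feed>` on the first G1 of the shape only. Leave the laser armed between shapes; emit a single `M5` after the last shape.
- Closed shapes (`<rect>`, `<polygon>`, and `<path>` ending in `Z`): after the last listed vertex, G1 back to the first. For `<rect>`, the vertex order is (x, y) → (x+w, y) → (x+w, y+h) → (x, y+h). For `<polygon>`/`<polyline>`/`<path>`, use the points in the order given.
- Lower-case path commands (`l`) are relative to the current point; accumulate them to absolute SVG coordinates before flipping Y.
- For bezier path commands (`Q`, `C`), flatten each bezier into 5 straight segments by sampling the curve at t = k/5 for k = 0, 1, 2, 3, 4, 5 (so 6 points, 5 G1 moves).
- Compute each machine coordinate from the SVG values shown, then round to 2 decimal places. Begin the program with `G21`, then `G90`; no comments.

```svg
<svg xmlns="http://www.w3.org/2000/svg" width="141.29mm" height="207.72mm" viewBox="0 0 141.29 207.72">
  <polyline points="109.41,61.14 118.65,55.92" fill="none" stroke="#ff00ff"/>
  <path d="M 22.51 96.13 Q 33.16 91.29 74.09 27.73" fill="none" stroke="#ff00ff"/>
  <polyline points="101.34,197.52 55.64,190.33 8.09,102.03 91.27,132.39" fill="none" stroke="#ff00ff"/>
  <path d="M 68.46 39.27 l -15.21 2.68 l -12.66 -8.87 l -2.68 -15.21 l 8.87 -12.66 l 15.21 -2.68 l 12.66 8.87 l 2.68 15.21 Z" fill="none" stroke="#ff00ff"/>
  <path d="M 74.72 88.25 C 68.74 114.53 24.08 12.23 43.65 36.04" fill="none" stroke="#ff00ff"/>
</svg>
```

viewBox `0 0 141.29 207.72` with mm width/height → 1 unit = 1 mm. Flip: y_m = 207.72 − y_svg.

**Shape 1** — `<polyline>` line segment, stroke `#ff00ff` → engrave (S324, F2991). Machine vertices: (109.41,146.58) → (118.65,151.80). Open path.

**Shape 2** — `<path>` quadratic bezier, stroke `#ff00ff` → engrave (S324, F2991). Control points (SVG): P0=(22.51,96.13), P1=(33.16,91.29), P2=(74.09,27.73); sampled at t=k/5. Machine vertices: (22.51,111.59) → (27.98,115.87) → (35.87,124.86) → (46.19,138.54) → (58.93,156.91) → (74.09,179.99). Open path.

**Shape 3** — `<polyline>` open polyline, stroke `#ff00ff` → engrave (S324, F2991). Machine vertices: (101.34,10.20) → (55.64,17.39) → (8.09,105.69) → (91.27,75.33). Open path.

**Shape 4** — `<path>` regular polygon, stroke `#ff00ff` → engrave (S324, F2991). Machine vertices: (68.46,168.45) → (53.25,165.77) → (40.59,174.64) → (37.91,189.85) → (46.78,202.51) → (61.99,205.19) → (74.65,196.32) → (77.33,181.11) → (68.46,168.45). Closed: final G1 returns to the first vertex.

**Shape 5** — `<path>` cubic bezier, stroke `#ff00ff` → engrave (S324, F2991). Control points (SVG): P0=(74.72,88.25), P1=(68.74,114.53), P2=(24.08,12.23), P3=(43.65,36.04); sampled at t=k/5. Machine vertices: (74.72,119.47) → (67.31,117.09) → (55.56,133.35) → (44.41,156.02) → (38.79,172.87) → (43.65,171.68). Open path.

G21
G90
G0 X109.41 Y146.58
M3 S324
G1 X118.65 Y151.80 F2991
G0 X22.51 Y111.59
M3 S324
G1 X27.98 Y115.87 F2991
G1 X35.87 Y124.86
G1 X46.19 Y138.54
G1 X58.93 Y156.91
G1 X74.09 Y179.99
G0 X101.34 Y10.20
M3 S324
G1 X55.64 Y17.39 F2991
G1 X8.09 Y105.69
G1 X91.27 Y75.33
G0 X68.46 Y168.45
M3 S324
G1 X53.25 Y165.77 F2991
G1 X40.59 Y174.64
G1 X37.91 Y189.85
G1 X46.78 Y202.51
G1 X61.99 Y205.19
G1 X74.65 Y196.32
G1 X77.33 Y181.11
G1 X68.46 Y168.45
G0 X74.72 Y119.47
M3 S324
G1 X67.31 Y117.09 F2991
G1 X55.56 Y133.35
G1 X44.41 Y156.02
G1 X38.79 Y172.87
G1 X43.65 Y171.68
M5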